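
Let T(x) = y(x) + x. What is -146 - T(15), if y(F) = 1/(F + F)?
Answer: -4831/30 ≈ -161.03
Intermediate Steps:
y(F) = 1/(2*F)
T(x) = x + 1/(2*x) (T(x) = 1/(2*x) + x = x + 1/(2*x))
-146 - T(15) = -146 - (15 + (½)/15) = -146 - (15 + (½)*(1/15)) = -146 - (15 + 1/30) = -146 - 1*451/30 = -146 - 451/30 = -4831/30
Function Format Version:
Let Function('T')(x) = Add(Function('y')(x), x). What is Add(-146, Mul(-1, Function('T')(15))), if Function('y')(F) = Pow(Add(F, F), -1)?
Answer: Rational(-4831, 30) ≈ -161.03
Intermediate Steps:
Function('y')(F) = Mul(Rational(1, 2), Pow(F, -1)) (Function('y')(F) = Pow(Mul(2, F), -1) = Mul(Rational(1, 2), Pow(F, -1)))
Function('T')(x) = Add(x, Mul(Rational(1, 2), Pow(x, -1))) (Function('T')(x) = Add(Mul(Rational(1, 2), Pow(x, -1)), x) = Add(x, Mul(Rational(1, 2), Pow(x, -1))))
Add(-146, Mul(-1, Function('T')(15))) = Add(-146, Mul(-1, Add(15, Mul(Rational(1, 2), Pow(15, -1))))) = Add(-146, Mul(-1, Add(15, Mul(Rational(1, 2), Rational(1, 15))))) = Add(-146, Mul(-1, Add(15, Rational(1, 30)))) = Add(-146, Mul(-1, Rational(451, 30))) = Add(-146, Rational(-451, 30)) = Rational(-4831, 30)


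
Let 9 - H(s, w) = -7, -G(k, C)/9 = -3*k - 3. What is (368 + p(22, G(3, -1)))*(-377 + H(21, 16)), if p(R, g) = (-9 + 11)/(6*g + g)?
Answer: -50216905/378 ≈ -1.3285e+5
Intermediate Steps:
G(k, C) = 27 + 27*k (G(k, C) = -9*(-3*k - 3) = -9*(-3 - 3*k) = 27 + 27*k)
H(s, w) = 16 (H(s, w) = 9 - 1*(-7) = 9 + 7 = 16)
p(R, g) = 2/(7*g) (p(R, g) = 2/((7*g)) = 2*(1/(7*g)) = 2/(7*g))
(368 + p(22, G(3, -1)))*(-377 + H(21, 16)) = (368 + 2/(7*(27 + 27*3)))*(-377 + 16) = (368 + 2/(7*(27 + 81)))*(-361) = (368 + (2/7)/108)*(-361) = (368 + (2/7)*(1/108))*(-361) = (368 + 1/378)*(-361) = (139105/378)*(-361) = -50216905/378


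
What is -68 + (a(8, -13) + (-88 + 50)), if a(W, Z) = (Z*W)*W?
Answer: -938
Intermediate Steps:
a(W, Z) = Z*W**2 (a(W, Z) = (W*Z)*W = Z*W**2)
-68 + (a(8, -13) + (-88 + 50)) = -68 + (-13*8**2 + (-88 + 50)) = -68 + (-13*64 - 38) = -68 + (-832 - 38) = -68 - 870 = -938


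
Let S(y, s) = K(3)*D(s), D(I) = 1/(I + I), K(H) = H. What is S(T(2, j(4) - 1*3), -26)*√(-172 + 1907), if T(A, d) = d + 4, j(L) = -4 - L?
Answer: -3*√1735/52 ≈ -2.4031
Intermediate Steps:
D(I) = 1/(2*I)
T(A, d) = 4 + d
S(y, s) = 3/(2*s) (S(y, s) = 3*(1/(2*s)) = 3/(2*s))
S(T(2, j(4) - 1*3), -26)*√(-172 + 1907) = ((3/2)/(-26))*√(-172 + 1907) = ((3/2)*(-1/26))*√1735 = -3*√1735/52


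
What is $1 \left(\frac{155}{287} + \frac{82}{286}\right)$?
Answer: $\frac{33932}{41041} \approx 0.82678$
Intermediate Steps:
$1 \left(\frac{155}{287} + \frac{82}{286}\right) = 1 \left(155 \cdot \frac{1}{287} + 82 \cdot \frac{1}{286}\right) = 1 \left(\frac{155}{287} + \frac{41}{143}\right) = 1 \cdot \frac{33932}{41041} = \frac{33932}{41041}$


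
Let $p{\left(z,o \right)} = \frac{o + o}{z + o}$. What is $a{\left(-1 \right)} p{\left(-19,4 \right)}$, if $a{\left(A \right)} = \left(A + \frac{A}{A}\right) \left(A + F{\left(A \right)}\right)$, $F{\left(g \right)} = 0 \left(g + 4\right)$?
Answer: $0$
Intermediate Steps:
$F{\left(g \right)} = 0$ ($F{\left(g \right)} = 0 \left(4 + g\right) = 0$)
$p{\left(z,o \right)} = \frac{2 o}{o + z}$
$a{\left(A \right)} = A \left(1 + A\right)$ ($a{\left(A \right)} = \left(A + \frac{A}{A}\right) \left(A + 0\right) = \left(A + 1\right) A = \left(1 + A\right) A = A \left(1 + A\right)$)
$a{\left(-1 \right)} p{\left(-19,4 \right)} = - (1 - 1) 2 \cdot 4 \frac{1}{4 - 19} = \left(-1\right) 0 \cdot 2 \cdot 4 \frac{1}{-15} = 0 \cdot 2 \cdot 4 \left(- \frac{1}{15}\right) = 0 \left(- \frac{8}{15}\right) = 0$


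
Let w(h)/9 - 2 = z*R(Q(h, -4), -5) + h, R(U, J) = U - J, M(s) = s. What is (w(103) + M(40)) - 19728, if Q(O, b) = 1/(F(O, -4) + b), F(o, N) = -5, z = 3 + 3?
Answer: -18479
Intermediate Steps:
z = 6
Q(O, b) = 1/(-5 + b)
w(h) = 282 + 9*h (w(h) = 18 + 9*(6*(1/(-5 - 4) - 1*(-5)) + h) = 18 + 9*(6*(1/(-9) + 5) + h) = 18 + 9*(6*(-1/9 + 5) + h) = 18 + 9*(6*(44/9) + h) = 18 + 9*(88/3 + h) = 18 + (264 + 9*h) = 282 + 9*h)
(w(103) + M(40)) - 19728 = ((282 + 9*103) + 40) - 19728 = ((282 + 927) + 40) - 19728 = (1209 + 40) - 19728 = 1249 - 19728 = -18479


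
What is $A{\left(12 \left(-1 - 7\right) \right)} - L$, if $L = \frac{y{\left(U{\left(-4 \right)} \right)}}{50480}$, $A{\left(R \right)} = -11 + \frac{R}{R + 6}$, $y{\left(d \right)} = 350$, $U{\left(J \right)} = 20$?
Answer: $- \frac{752677}{75720} \approx -9.9403$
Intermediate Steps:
$A{\left(R \right)} = -11 + \frac{R}{6 + R}$
$L = \frac{35}{5048}$ ($L = \frac{350}{50480} = 350 \cdot \frac{1}{50480} = \frac{35}{5048} \approx 0.0069334$)
$A{\left(12 \left(-1 - 7\right) \right)} - L = \frac{2 \left(-33 - 5 \cdot 12 \left(-1 - 7\right)\right)}{6 + 12 \left(-1 - 7\right)} - \frac{35}{5048} = \frac{2 \left(-33 - 5 \cdot 12 \left(-8\right)\right)}{6 + 12 \left(-8\right)} - \frac{35}{5048} = \frac{2 \left(-33 - -480\right)}{6 - 96} - \frac{35}{5048} = \frac{2 \left(-33 + 480\right)}{-90} - \frac{35}{5048} = 2 \left(- \frac{1}{90}\right) 447 - \frac{35}{5048} = - \frac{149}{15} - \frac{35}{5048} = - \frac{752677}{75720}$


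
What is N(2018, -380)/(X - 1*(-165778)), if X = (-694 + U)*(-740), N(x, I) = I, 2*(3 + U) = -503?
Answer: -95/216917 ≈ -0.00043796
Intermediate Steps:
U = -509/2 (U = -3 + (½)*(-503) = -3 - 503/2 = -509/2 ≈ -254.50)
X = 701890 (X = (-694 - 509/2)*(-740) = -1897/2*(-740) = 701890)
N(2018, -380)/(X - 1*(-165778)) = -380/(701890 - 1*(-165778)) = -380/(701890 + 165778) = -380/867668 = -380*1/867668 = -95/216917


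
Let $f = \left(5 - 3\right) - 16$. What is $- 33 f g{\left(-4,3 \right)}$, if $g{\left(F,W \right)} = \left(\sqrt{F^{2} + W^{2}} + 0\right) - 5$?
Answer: $0$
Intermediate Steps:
$g{\left(F,W \right)} = -5 + \sqrt{F^{2} + W^{2}}$ ($g{\left(F,W \right)} = \sqrt{F^{2} + W^{2}} - 5 = -5 + \sqrt{F^{2} + W^{2}}$)
$f = -14$ ($f = \left(5 - 3\right) - 16 = 2 - 16 = -14$)
$- 33 f g{\left(-4,3 \right)} = \left(-33\right) \left(-14\right) \left(-5 + \sqrt{\left(-4\right)^{2} + 3^{2}}\right) = 462 \left(-5 + \sqrt{16 + 9}\right) = 462 \left(-5 + \sqrt{25}\right) = 462 \left(-5 + 5\right) = 462 \cdot 0 = 0$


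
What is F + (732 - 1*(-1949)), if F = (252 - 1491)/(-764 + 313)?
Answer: 1210370/451 ≈ 2683.7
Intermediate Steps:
F = 1239/451 (F = -1239/(-451) = -1239*(-1/451) = 1239/451 ≈ 2.7472)
F + (732 - 1*(-1949)) = 1239/451 + (732 - 1*(-1949)) = 1239/451 + (732 + 1949) = 1239/451 + 2681 = 1210370/451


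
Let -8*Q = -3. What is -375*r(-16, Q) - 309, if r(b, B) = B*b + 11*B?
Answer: 3153/8 ≈ 394.13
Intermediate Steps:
Q = 3/8 (Q = -⅛*(-3) = 3/8 ≈ 0.37500)
r(b, B) = 11*B + B*b
-375*r(-16, Q) - 309 = -1125*(11 - 16)/8 - 309 = -1125*(-5)/8 - 309 = -375*(-15/8) - 309 = 5625/8 - 309 = 3153/8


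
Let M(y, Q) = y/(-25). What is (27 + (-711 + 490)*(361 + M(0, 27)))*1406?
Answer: -112134124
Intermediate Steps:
M(y, Q) = -y/25 (M(y, Q) = y*(-1/25) = -y/25)
(27 + (-711 + 490)*(361 + M(0, 27)))*1406 = (27 + (-711 + 490)*(361 - 1/25*0))*1406 = (27 - 221*(361 + 0))*1406 = (27 - 221*361)*1406 = (27 - 79781)*1406 = -79754*1406 = -112134124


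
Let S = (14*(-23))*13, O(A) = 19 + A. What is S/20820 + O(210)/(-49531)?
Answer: -106052273/515617710 ≈ -0.20568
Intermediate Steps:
S = -4186 (S = -322*13 = -4186)
S/20820 + O(210)/(-49531) = -4186/20820 + (19 + 210)/(-49531) = -4186*1/20820 + 229*(-1/49531) = -2093/10410 - 229/49531 = -106052273/515617710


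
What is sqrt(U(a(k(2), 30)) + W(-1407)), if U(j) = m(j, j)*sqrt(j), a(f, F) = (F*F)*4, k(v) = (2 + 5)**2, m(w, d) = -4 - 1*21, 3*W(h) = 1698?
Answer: I*sqrt(934) ≈ 30.561*I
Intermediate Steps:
W(h) = 566 (W(h) = (1/3)*1698 = 566)
m(w, d) = -25 (m(w, d) = -4 - 21 = -25)
k(v) = 49 (k(v) = 7**2 = 49)
a(f, F) = 4*F**2 (a(f, F) = F**2*4 = 4*F**2)
U(j) = -25*sqrt(j)
sqrt(U(a(k(2), 30)) + W(-1407)) = sqrt(-25*sqrt(4*30**2) + 566) = sqrt(-25*sqrt(4*900) + 566) = sqrt(-25*sqrt(3600) + 566) = sqrt(-25*60 + 566) = sqrt(-1500 + 566) = sqrt(-934) = I*sqrt(934)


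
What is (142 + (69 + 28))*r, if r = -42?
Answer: -10038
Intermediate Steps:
(142 + (69 + 28))*r = (142 + (69 + 28))*(-42) = (142 + 97)*(-42) = 239*(-42) = -10038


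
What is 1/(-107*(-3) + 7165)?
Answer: 1/7486 ≈ 0.00013358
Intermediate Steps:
1/(-107*(-3) + 7165) = 1/(321 + 7165) = 1/7486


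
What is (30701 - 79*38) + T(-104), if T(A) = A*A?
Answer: 38515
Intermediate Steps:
T(A) = A²
(30701 - 79*38) + T(-104) = (30701 - 79*38) + (-104)² = (30701 - 3002) + 10816 = 27699 + 10816 = 38515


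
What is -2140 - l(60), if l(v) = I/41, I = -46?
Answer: -87694/41 ≈ -2138.9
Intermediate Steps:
l(v) = -46/41
-2140 - l(60) = -2140 - 1*(-46/41) = -2140 + 46/41 = -87694/41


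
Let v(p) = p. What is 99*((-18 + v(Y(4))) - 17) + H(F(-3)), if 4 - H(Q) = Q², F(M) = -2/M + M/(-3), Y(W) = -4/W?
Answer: -32065/9 ≈ -3562.8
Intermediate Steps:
F(M) = -2/M - M/3 (F(M) = -2/M + M*(-⅓) = -2/M - M/3)
H(Q) = 4 - Q²
99*((-18 + v(Y(4))) - 17) + H(F(-3)) = 99*((-18 - 4/4) - 17) + (4 - (-2/(-3) - ⅓*(-3))²) = 99*((-18 - 4*¼) - 17) + (4 - (-2*(-⅓) + 1)²) = 99*((-18 - 1) - 17) + (4 - (⅔ + 1)²) = 99*(-19 - 17) + (4 - (5/3)²) = 99*(-36) + (4 - 1*25/9) = -3564 + (4 - 25/9) = -3564 + 11/9 = -32065/9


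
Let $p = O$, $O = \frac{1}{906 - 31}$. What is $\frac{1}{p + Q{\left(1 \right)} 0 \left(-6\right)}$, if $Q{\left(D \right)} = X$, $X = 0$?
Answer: $875$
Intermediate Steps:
$Q{\left(D \right)} = 0$
$O = \frac{1}{875} \approx 0.0011429$
$p = \frac{1}{875} \approx 0.0011429$
$\frac{1}{p + Q{\left(1 \right)} 0 \left(-6\right)} = \frac{1}{\frac{1}{875} + 0 \cdot 0 \left(-6\right)} = \frac{1}{\frac{1}{875} + 0 \left(-6\right)} = \frac{1}{\frac{1}{875} + 0} = \frac{1}{\frac{1}{875}} = 875$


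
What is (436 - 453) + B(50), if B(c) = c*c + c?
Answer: 2533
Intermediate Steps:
B(c) = c + c² (B(c) = c² + c = c + c²)
(436 - 453) + B(50) = (436 - 453) + 50*(1 + 50) = -17 + 50*51 = -17 + 2550 = 2533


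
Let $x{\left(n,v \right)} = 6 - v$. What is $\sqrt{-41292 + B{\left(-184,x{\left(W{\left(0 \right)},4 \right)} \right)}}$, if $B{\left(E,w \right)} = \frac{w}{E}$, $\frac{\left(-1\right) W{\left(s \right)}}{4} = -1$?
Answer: $\frac{i \sqrt{87373895}}{46} \approx 203.2 i$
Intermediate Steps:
$W{\left(s \right)} = 4$ ($W{\left(s \right)} = \left(-4\right) \left(-1\right) = 4$)
$\sqrt{-41292 + B{\left(-184,x{\left(W{\left(0 \right)},4 \right)} \right)}} = \sqrt{-41292 + \frac{6 - 4}{-184}} = \sqrt{-41292 + \left(6 - 4\right) \left(- \frac{1}{184}\right)} = \sqrt{-41292 + 2 \left(- \frac{1}{184}\right)} = \sqrt{-41292 - \frac{1}{92}} = \sqrt{- \frac{3798865}{92}} = \frac{i \sqrt{87373895}}{46}$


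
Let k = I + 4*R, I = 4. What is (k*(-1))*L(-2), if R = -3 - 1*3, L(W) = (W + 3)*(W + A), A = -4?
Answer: -120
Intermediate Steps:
L(W) = (-4 + W)*(3 + W) (L(W) = (W + 3)*(W - 4) = (3 + W)*(-4 + W) = (-4 + W)*(3 + W))
R = -6 (R = -3 - 3 = -6)
k = -20 (k = 4 + 4*(-6) = 4 - 24 = -20)
(k*(-1))*L(-2) = (-20*(-1))*(-12 + (-2)**2 - 1*(-2)) = 20*(-12 + 4 + 2) = 20*(-6) = -120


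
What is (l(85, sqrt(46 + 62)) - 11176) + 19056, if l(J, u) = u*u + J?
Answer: 8073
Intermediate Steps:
l(J, u) = J + u**2 (l(J, u) = u**2 + J = J + u**2)
(l(85, sqrt(46 + 62)) - 11176) + 19056 = ((85 + (sqrt(46 + 62))**2) - 11176) + 19056 = ((85 + (sqrt(108))**2) - 11176) + 19056 = ((85 + (6*sqrt(3))**2) - 11176) + 19056 = ((85 + 108) - 11176) + 19056 = (193 - 11176) + 19056 = -10983 + 19056 = 8073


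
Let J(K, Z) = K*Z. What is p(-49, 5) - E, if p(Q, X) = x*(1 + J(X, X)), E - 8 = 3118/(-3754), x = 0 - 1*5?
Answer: -257467/1877 ≈ -137.17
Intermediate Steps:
x = -5 (x = 0 - 5 = -5)
E = 13457/1877 (E = 8 + 3118/(-3754) = 8 + 3118*(-1/3754) = 8 - 1559/1877 = 13457/1877 ≈ 7.1694)
p(Q, X) = -5 - 5*X² (p(Q, X) = -5*(1 + X*X) = -5*(1 + X²) = -5 - 5*X²)
p(-49, 5) - E = (-5 - 5*5²) - 1*13457/1877 = (-5 - 5*25) - 13457/1877 = (-5 - 125) - 13457/1877 = -130 - 13457/1877 = -257467/1877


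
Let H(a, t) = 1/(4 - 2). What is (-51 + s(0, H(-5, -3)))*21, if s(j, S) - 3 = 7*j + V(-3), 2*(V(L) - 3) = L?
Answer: -1953/2 ≈ -976.50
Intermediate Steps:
V(L) = 3 + L/2
H(a, t) = ½ (H(a, t) = 1/2 = ½)
s(j, S) = 9/2 + 7*j (s(j, S) = 3 + (7*j + (3 + (½)*(-3))) = 3 + (7*j + (3 - 3/2)) = 3 + (7*j + 3/2) = 3 + (3/2 + 7*j) = 9/2 + 7*j)
(-51 + s(0, H(-5, -3)))*21 = (-51 + (9/2 + 7*0))*21 = (-51 + (9/2 + 0))*21 = (-51 + 9/2)*21 = -93/2*21 = -1953/2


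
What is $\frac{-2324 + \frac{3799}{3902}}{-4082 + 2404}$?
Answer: $\frac{9064449}{6547556} \approx 1.3844$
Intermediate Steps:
$\frac{-2324 + \frac{3799}{3902}}{-4082 + 2404} = \frac{-2324 + 3799 \cdot \frac{1}{3902}}{-1678} = \left(-2324 + \frac{3799}{3902}\right) \left(- \frac{1}{1678}\right) = \left(- \frac{9064449}{3902}\right) \left(- \frac{1}{1678}\right) = \frac{9064449}{6547556}$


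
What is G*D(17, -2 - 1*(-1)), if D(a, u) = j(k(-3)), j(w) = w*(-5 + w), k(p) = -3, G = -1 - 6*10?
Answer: -1464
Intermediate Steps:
G = -61 (G = -1 - 60 = -61)
D(a, u) = 24 (D(a, u) = -3*(-5 - 3) = -3*(-8) = 24)
G*D(17, -2 - 1*(-1)) = -61*24 = -1464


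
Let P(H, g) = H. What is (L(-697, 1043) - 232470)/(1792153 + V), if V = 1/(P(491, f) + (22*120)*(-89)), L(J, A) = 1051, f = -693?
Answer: -54260581511/420204321756 ≈ -0.12913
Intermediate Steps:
V = -1/234469 (V = 1/(491 + (22*120)*(-89)) = 1/(491 + 2640*(-89)) = 1/(491 - 234960) = 1/(-234469) = -1/234469 ≈ -4.2650e-6)
(L(-697, 1043) - 232470)/(1792153 + V) = (1051 - 232470)/(1792153 - 1/234469) = -231419/420204321756/234469 = -231419*234469/420204321756 = -54260581511/420204321756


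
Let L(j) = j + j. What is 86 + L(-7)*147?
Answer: -1972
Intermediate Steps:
L(j) = 2*j
86 + L(-7)*147 = 86 + (2*(-7))*147 = 86 - 14*147 = 86 - 2058 = -1972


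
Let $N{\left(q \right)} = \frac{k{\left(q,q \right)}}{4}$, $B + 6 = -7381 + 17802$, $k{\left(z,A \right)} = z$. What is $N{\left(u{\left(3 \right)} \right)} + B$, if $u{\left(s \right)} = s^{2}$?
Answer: $\frac{41669}{4} \approx 10417.0$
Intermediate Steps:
$B = 10415$ ($B = -6 + \left(-7381 + 17802\right) = -6 + 10421 = 10415$)
$N{\left(q \right)} = \frac{q}{4}$
$N{\left(u{\left(3 \right)} \right)} + B = \frac{3^{2}}{4} + 10415 = \frac{1}{4} \cdot 9 + 10415 = \frac{9}{4} + 10415 = \frac{41669}{4}$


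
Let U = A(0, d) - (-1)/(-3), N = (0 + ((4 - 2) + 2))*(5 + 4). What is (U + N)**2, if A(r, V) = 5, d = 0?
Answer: 14884/9 ≈ 1653.8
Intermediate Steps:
N = 36 (N = (0 + (2 + 2))*9 = (0 + 4)*9 = 4*9 = 36)
U = 14/3 (U = 5 - (-1)/(-3) = 5 - (-1)*(-1)/3 = 5 - 1*1/3 = 5 - 1/3 = 14/3 ≈ 4.6667)
(U + N)**2 = (14/3 + 36)**2 = (122/3)**2 = 14884/9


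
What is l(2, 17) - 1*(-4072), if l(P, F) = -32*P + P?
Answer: 4010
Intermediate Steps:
l(P, F) = -31*P
l(2, 17) - 1*(-4072) = -31*2 - 1*(-4072) = -62 + 4072 = 4010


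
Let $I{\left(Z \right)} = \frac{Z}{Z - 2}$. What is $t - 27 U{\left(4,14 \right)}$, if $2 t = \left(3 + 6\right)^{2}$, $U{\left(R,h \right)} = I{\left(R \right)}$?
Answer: $- \frac{27}{2} \approx -13.5$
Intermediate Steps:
$I{\left(Z \right)} = \frac{Z}{-2 + Z}$
$U{\left(R,h \right)} = \frac{R}{-2 + R}$
$t = \frac{81}{2}$ ($t = \frac{\left(3 + 6\right)^{2}}{2} = \frac{9^{2}}{2} = \frac{1}{2} \cdot 81 = \frac{81}{2} \approx 40.5$)
$t - 27 U{\left(4,14 \right)} = \frac{81}{2} - 27 \frac{4}{-2 + 4} = \frac{81}{2} - 27 \cdot \frac{4}{2} = \frac{81}{2} - 27 \cdot 4 \cdot \frac{1}{2} = \frac{81}{2} - 54 = - \frac{27}{2}$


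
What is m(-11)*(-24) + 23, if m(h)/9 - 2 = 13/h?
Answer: -1691/11 ≈ -153.73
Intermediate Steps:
m(h) = 18 + 117/h (m(h) = 18 + 9*(13/h) = 18 + 117/h)
m(-11)*(-24) + 23 = (18 + 117/(-11))*(-24) + 23 = (18 + 117*(-1/11))*(-24) + 23 = (18 - 117/11)*(-24) + 23 = (81/11)*(-24) + 23 = -1944/11 + 23 = -1691/11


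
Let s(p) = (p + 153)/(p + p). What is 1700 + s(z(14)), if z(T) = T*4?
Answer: 190609/112 ≈ 1701.9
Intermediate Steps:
z(T) = 4*T
s(p) = (153 + p)/(2*p) (s(p) = (153 + p)/((2*p)) = (153 + p)*(1/(2*p)) = (153 + p)/(2*p))
1700 + s(z(14)) = 1700 + (153 + 4*14)/(2*((4*14))) = 1700 + (1/2)*(153 + 56)/56 = 1700 + (1/2)*(1/56)*209 = 1700 + 209/112 = 190609/112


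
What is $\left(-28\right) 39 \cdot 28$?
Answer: $-30576$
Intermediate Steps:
$\left(-28\right) 39 \cdot 28 = \left(-1092\right) 28 = -30576$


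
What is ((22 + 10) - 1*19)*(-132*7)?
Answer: -12012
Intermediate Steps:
((22 + 10) - 1*19)*(-132*7) = (32 - 19)*(-924) = 13*(-924) = -12012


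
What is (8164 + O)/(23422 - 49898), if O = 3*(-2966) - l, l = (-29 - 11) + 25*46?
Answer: 461/6619 ≈ 0.069648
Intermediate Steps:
l = 1110 (l = -40 + 1150 = 1110)
O = -10008 (O = 3*(-2966) - 1*1110 = -8898 - 1110 = -10008)
(8164 + O)/(23422 - 49898) = (8164 - 10008)/(23422 - 49898) = -1844/(-26476) = -1844*(-1/26476) = 461/6619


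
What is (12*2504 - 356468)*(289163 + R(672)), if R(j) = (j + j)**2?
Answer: -684012783580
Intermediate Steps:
R(j) = 4*j**2 (R(j) = (2*j)**2 = 4*j**2)
(12*2504 - 356468)*(289163 + R(672)) = (12*2504 - 356468)*(289163 + 4*672**2) = (30048 - 356468)*(289163 + 4*451584) = -326420*(289163 + 1806336) = -326420*2095499 = -684012783580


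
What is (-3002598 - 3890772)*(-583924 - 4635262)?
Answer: 35977780196820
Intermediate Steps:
(-3002598 - 3890772)*(-583924 - 4635262) = -6893370*(-5219186) = 35977780196820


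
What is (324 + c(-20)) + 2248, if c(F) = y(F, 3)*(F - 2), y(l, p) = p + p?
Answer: 2440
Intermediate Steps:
y(l, p) = 2*p
c(F) = -12 + 6*F (c(F) = (2*3)*(F - 2) = 6*(-2 + F) = -12 + 6*F)
(324 + c(-20)) + 2248 = (324 + (-12 + 6*(-20))) + 2248 = (324 + (-12 - 120)) + 2248 = (324 - 132) + 2248 = 192 + 2248 = 2440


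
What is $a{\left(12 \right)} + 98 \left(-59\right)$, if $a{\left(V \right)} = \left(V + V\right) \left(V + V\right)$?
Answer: $-5206$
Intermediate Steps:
$a{\left(V \right)} = 4 V^{2}$ ($a{\left(V \right)} = 2 V 2 V = 4 V^{2}$)
$a{\left(12 \right)} + 98 \left(-59\right) = 4 \cdot 12^{2} + 98 \left(-59\right) = 4 \cdot 144 - 5782 = 576 - 5782 = -5206$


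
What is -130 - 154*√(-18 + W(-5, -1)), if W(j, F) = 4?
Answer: -130 - 154*I*√14 ≈ -130.0 - 576.21*I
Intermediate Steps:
-130 - 154*√(-18 + W(-5, -1)) = -130 - 154*√(-18 + 4) = -130 - 154*I*√14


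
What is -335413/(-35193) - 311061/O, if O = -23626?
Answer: 18871637311/831469818 ≈ 22.697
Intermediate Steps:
-335413/(-35193) - 311061/O = -335413/(-35193) - 311061/(-23626) = -335413*(-1/35193) - 311061*(-1/23626) = 335413/35193 + 311061/23626 = 18871637311/831469818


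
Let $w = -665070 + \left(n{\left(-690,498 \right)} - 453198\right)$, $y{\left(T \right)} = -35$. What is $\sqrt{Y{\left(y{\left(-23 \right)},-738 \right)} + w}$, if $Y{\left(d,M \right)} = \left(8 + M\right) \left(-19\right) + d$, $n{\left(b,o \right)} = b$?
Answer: $i \sqrt{1105123} \approx 1051.2 i$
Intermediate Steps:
$Y{\left(d,M \right)} = -152 + d - 19 M$ ($Y{\left(d,M \right)} = \left(-152 - 19 M\right) + d = -152 + d - 19 M$)
$w = -1118958$ ($w = -665070 - 453888 = -1118958$)
$\sqrt{Y{\left(y{\left(-23 \right)},-738 \right)} + w} = \sqrt{\left(-152 - 35 - -14022\right) - 1118958} = \sqrt{\left(-152 - 35 + 14022\right) - 1118958} = \sqrt{13835 - 1118958} = \sqrt{-1105123} = i \sqrt{1105123}$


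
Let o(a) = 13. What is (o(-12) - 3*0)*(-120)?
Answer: -1560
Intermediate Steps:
(o(-12) - 3*0)*(-120) = (13 - 3*0)*(-120) = (13 + 0)*(-120) = 13*(-120) = -1560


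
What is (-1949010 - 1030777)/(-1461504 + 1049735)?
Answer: 2979787/411769 ≈ 7.2365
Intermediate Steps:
(-1949010 - 1030777)/(-1461504 + 1049735) = -2979787/(-411769) = -2979787*(-1/411769) = 2979787/411769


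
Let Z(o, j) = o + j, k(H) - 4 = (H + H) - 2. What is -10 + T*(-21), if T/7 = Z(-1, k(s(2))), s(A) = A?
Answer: -745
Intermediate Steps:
k(H) = 2 + 2*H (k(H) = 4 + ((H + H) - 2) = 4 + (2*H - 2) = 4 + (-2 + 2*H) = 2 + 2*H)
Z(o, j) = j + o
T = 35 (T = 7*((2 + 2*2) - 1) = 7*((2 + 4) - 1) = 7*(6 - 1) = 7*5 = 35)
-10 + T*(-21) = -10 + 35*(-21) = -10 - 735 = -745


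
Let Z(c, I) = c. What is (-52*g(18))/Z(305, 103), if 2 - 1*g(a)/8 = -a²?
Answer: -135616/305 ≈ -444.64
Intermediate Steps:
g(a) = 16 + 8*a² (g(a) = 16 - (-8)*a² = 16 + 8*a²)
(-52*g(18))/Z(305, 103) = -52*(16 + 8*18²)/305 = -52*(16 + 8*324)*(1/305) = -52*(16 + 2592)*(1/305) = -52*2608*(1/305) = -135616*1/305 = -135616/305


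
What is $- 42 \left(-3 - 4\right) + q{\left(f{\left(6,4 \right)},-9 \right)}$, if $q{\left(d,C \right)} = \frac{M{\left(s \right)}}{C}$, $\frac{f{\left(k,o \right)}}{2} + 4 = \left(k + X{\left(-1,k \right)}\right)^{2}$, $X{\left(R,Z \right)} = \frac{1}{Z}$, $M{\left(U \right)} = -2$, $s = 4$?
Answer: $\frac{2648}{9} \approx 294.22$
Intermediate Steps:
$f{\left(k,o \right)} = -8 + 2 \left(k + \frac{1}{k}\right)^{2}$
$q{\left(d,C \right)} = - \frac{2}{C}$
$- 42 \left(-3 - 4\right) + q{\left(f{\left(6,4 \right)},-9 \right)} = - 42 \left(-3 - 4\right) - \frac{2}{-9} = - 42 \left(-3 - 4\right) - - \frac{2}{9} = \left(-42\right) \left(-7\right) + \frac{2}{9} = 294 + \frac{2}{9} = \frac{2648}{9}$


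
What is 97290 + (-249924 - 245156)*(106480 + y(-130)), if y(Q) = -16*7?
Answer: -52660572150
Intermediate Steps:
y(Q) = -112
97290 + (-249924 - 245156)*(106480 + y(-130)) = 97290 + (-249924 - 245156)*(106480 - 112) = 97290 - 495080*106368 = 97290 - 52660669440 = -52660572150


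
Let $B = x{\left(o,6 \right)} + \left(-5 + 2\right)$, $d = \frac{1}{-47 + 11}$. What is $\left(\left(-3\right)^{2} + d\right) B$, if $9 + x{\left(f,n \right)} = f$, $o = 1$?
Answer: $- \frac{3553}{36} \approx -98.694$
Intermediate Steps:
$d = - \frac{1}{36}$ ($d = \frac{1}{-36} = - \frac{1}{36} \approx -0.027778$)
$x{\left(f,n \right)} = -9 + f$
$B = -11$ ($B = \left(-9 + 1\right) + \left(-5 + 2\right) = -8 - 3 = -11$)
$\left(\left(-3\right)^{2} + d\right) B = \left(\left(-3\right)^{2} - \frac{1}{36}\right) \left(-11\right) = \left(9 - \frac{1}{36}\right) \left(-11\right) = \frac{323}{36} \left(-11\right) = - \frac{3553}{36}$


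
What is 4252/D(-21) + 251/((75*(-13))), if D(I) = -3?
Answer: -460717/325 ≈ -1417.6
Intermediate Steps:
4252/D(-21) + 251/((75*(-13))) = 4252/(-3) + 251/((75*(-13))) = 4252*(-1/3) + 251/(-975) = -4252/3 + 251*(-1/975) = -4252/3 - 251/975 = -460717/325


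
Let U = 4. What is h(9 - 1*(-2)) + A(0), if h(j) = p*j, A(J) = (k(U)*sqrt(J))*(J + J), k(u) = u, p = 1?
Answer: 11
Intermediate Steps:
A(J) = 8*J**(3/2) (A(J) = (4*sqrt(J))*(J + J) = (4*sqrt(J))*(2*J) = 8*J**(3/2))
h(j) = j (h(j) = 1*j = j)
h(9 - 1*(-2)) + A(0) = (9 - 1*(-2)) + 8*0**(3/2) = (9 + 2) + 8*0 = 11 + 0 = 11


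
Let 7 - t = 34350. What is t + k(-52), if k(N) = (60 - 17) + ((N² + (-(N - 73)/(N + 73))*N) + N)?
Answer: -671108/21 ≈ -31958.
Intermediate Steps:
t = -34343 (t = 7 - 1*34350 = 7 - 34350 = -34343)
k(N) = 43 + N + N² - N*(-73 + N)/(73 + N) (k(N) = 43 + ((N² + (-(-73 + N)/(73 + N))*N) + N) = 43 + ((N² - N*(-73 + N)/(73 + N)) + N) = 43 + (N + N² - N*(-73 + N)/(73 + N)) = 43 + N + N² - N*(-73 + N)/(73 + N))
t + k(-52) = -34343 + (3139 + (-52)³ + 73*(-52)² + 189*(-52))/(73 - 52) = -34343 + (3139 - 140608 + 73*2704 - 9828)/21 = -34343 + (3139 - 140608 + 197392 - 9828)/21 = -34343 + (1/21)*50095 = -34343 + 50095/21 = -671108/21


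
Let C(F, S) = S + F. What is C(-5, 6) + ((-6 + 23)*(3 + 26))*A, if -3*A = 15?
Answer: -2464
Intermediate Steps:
A = -5 (A = -⅓*15 = -5)
C(F, S) = F + S
C(-5, 6) + ((-6 + 23)*(3 + 26))*A = (-5 + 6) + ((-6 + 23)*(3 + 26))*(-5) = 1 + (17*29)*(-5) = 1 + 493*(-5) = 1 - 2465 = -2464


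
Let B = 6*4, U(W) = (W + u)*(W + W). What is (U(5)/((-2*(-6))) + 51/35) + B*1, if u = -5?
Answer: 891/35 ≈ 25.457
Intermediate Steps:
U(W) = 2*W*(-5 + W) (U(W) = (W - 5)*(W + W) = (-5 + W)*(2*W) = 2*W*(-5 + W))
B = 24
(U(5)/((-2*(-6))) + 51/35) + B*1 = ((2*5*(-5 + 5))/((-2*(-6))) + 51/35) + 24*1 = ((2*5*0)/12 + 51*(1/35)) + 24 = (0*(1/12) + 51/35) + 24 = (0 + 51/35) + 24 = 51/35 + 24 = 891/35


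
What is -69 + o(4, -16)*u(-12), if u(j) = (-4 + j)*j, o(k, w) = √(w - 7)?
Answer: -69 + 192*I*√23 ≈ -69.0 + 920.8*I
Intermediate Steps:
o(k, w) = √(-7 + w)
u(j) = j*(-4 + j)
-69 + o(4, -16)*u(-12) = -69 + √(-7 - 16)*(-12*(-4 - 12)) = -69 + √(-23)*(-12*(-16)) = -69 + (I*√23)*192 = -69 + 192*I*√23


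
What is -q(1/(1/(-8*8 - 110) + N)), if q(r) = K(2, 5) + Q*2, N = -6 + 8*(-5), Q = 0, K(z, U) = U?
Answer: -5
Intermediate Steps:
N = -46 (N = -6 - 40 = -46)
q(r) = 5 (q(r) = 5 + 0*2 = 5 + 0 = 5)
-q(1/(1/(-8*8 - 110) + N)) = -1*5 = -5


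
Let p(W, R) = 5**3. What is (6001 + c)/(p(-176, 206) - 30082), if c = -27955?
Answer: 21954/29957 ≈ 0.73285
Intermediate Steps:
p(W, R) = 125
(6001 + c)/(p(-176, 206) - 30082) = (6001 - 27955)/(125 - 30082) = -21954/(-29957) = -21954*(-1/29957) = 21954/29957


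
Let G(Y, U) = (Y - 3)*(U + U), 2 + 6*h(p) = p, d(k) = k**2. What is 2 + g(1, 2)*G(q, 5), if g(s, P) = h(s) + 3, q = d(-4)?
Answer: 1111/3 ≈ 370.33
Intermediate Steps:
q = 16 (q = (-4)**2 = 16)
h(p) = -1/3 + p/6
G(Y, U) = 2*U*(-3 + Y) (G(Y, U) = (-3 + Y)*(2*U) = 2*U*(-3 + Y))
g(s, P) = 8/3 + s/6 (g(s, P) = (-1/3 + s/6) + 3 = 8/3 + s/6)
2 + g(1, 2)*G(q, 5) = 2 + (8/3 + (1/6)*1)*(2*5*(-3 + 16)) = 2 + (8/3 + 1/6)*(2*5*13) = 2 + (17/6)*130 = 2 + 1105/3 = 1111/3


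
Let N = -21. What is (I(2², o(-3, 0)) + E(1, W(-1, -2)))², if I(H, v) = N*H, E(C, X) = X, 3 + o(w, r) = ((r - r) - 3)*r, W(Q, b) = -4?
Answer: 7744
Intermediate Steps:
o(w, r) = -3 - 3*r (o(w, r) = -3 + ((r - r) - 3)*r = -3 + (0 - 3)*r = -3 - 3*r)
I(H, v) = -21*H
(I(2², o(-3, 0)) + E(1, W(-1, -2)))² = (-21*2² - 4)² = (-21*4 - 4)² = (-84 - 4)² = (-88)² = 7744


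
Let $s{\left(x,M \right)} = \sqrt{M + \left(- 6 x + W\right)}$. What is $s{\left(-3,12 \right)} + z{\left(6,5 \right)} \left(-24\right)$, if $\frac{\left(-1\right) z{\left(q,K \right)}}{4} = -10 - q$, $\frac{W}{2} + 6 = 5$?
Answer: $-1536 + 2 \sqrt{7} \approx -1530.7$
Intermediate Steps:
$W = -2$ ($W = -12 + 2 \cdot 5 = -12 + 10 = -2$)
$s{\left(x,M \right)} = \sqrt{-2 + M - 6 x}$ ($s{\left(x,M \right)} = \sqrt{M - \left(2 + 6 x\right)} = \sqrt{-2 + M - 6 x}$)
$z{\left(q,K \right)} = 40 + 4 q$ ($z{\left(q,K \right)} = - 4 \left(-10 - q\right) = 40 + 4 q$)
$s{\left(-3,12 \right)} + z{\left(6,5 \right)} \left(-24\right) = \sqrt{-2 + 12 - -18} + \left(40 + 4 \cdot 6\right) \left(-24\right) = \sqrt{-2 + 12 + 18} + \left(40 + 24\right) \left(-24\right) = \sqrt{28} + 64 \left(-24\right) = 2 \sqrt{7} - 1536 = -1536 + 2 \sqrt{7}$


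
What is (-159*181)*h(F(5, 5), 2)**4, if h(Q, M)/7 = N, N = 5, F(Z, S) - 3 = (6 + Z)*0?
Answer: -43186486875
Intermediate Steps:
F(Z, S) = 3 (F(Z, S) = 3 + (6 + Z)*0 = 3 + 0 = 3)
h(Q, M) = 35 (h(Q, M) = 7*5 = 35)
(-159*181)*h(F(5, 5), 2)**4 = -159*181*35**4 = -28779*1500625 = -43186486875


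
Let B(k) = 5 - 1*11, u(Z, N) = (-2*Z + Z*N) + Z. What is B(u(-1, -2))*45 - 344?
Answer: -614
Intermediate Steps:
u(Z, N) = -Z + N*Z (u(Z, N) = (-2*Z + N*Z) + Z = -Z + N*Z)
B(k) = -6 (B(k) = 5 - 11 = -6)
B(u(-1, -2))*45 - 344 = -6*45 - 344 = -270 - 344 = -614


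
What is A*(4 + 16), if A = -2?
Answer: -40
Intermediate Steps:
A*(4 + 16) = -2*(4 + 16) = -2*20 = -40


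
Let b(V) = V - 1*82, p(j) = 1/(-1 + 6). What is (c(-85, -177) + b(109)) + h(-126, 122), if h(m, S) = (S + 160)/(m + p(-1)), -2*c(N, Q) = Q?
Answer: 142479/1258 ≈ 113.26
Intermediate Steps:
c(N, Q) = -Q/2
p(j) = 1/5
b(V) = -82 + V (b(V) = V - 82 = -82 + V)
h(m, S) = (160 + S)/(1/5 + m) (h(m, S) = (S + 160)/(m + 1/5) = (160 + S)/(1/5 + m))
(c(-85, -177) + b(109)) + h(-126, 122) = (-1/2*(-177) + (-82 + 109)) + 5*(160 + 122)/(1 + 5*(-126)) = (177/2 + 27) + 5*282/(1 - 630) = 231/2 + 5*282/(-629) = 231/2 + 5*(-1/629)*282 = 231/2 - 1410/629 = 142479/1258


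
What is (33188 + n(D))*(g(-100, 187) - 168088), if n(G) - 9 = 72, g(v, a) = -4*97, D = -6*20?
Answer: -5605028044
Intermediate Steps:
D = -120
g(v, a) = -388
n(G) = 81 (n(G) = 9 + 72 = 81)
(33188 + n(D))*(g(-100, 187) - 168088) = (33188 + 81)*(-388 - 168088) = 33269*(-168476) = -5605028044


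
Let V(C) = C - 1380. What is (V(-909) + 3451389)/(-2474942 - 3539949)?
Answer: -3449100/6014891 ≈ -0.57343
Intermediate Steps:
V(C) = -1380 + C
(V(-909) + 3451389)/(-2474942 - 3539949) = ((-1380 - 909) + 3451389)/(-2474942 - 3539949) = (-2289 + 3451389)/(-6014891) = 3449100*(-1/6014891) = -3449100/6014891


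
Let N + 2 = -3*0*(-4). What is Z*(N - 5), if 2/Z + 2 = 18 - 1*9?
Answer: -2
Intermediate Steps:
N = -2 (N = -2 - 3*0*(-4) = -2 + 0*(-4) = -2 + 0 = -2)
Z = 2/7 (Z = 2/(-2 + (18 - 1*9)) = 2/(-2 + (18 - 9)) = 2/(-2 + 9) = 2/7 ≈ 0.28571)
Z*(N - 5) = 2*(-2 - 5)/7 = (2/7)*(-7) = -2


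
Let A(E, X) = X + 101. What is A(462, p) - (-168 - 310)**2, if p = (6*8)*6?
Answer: -228095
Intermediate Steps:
p = 288 (p = 48*6 = 288)
A(E, X) = 101 + X
A(462, p) - (-168 - 310)**2 = (101 + 288) - (-168 - 310)**2 = 389 - 1*(-478)**2 = 389 - 1*228484 = 389 - 228484 = -228095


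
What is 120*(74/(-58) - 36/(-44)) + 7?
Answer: -15287/319 ≈ -47.922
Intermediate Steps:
120*(74/(-58) - 36/(-44)) + 7 = 120*(74*(-1/58) - 36*(-1/44)) + 7 = 120*(-37/29 + 9/11) + 7 = 120*(-146/319) + 7 = -17520/319 + 7 = -15287/319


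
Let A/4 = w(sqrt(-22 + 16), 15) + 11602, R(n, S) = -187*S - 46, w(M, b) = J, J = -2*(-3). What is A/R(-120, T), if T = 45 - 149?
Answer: 23216/9701 ≈ 2.3932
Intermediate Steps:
J = 6
w(M, b) = 6
T = -104
R(n, S) = -46 - 187*S
A = 46432 (A = 4*(6 + 11602) = 4*11608 = 46432)
A/R(-120, T) = 46432/(-46 - 187*(-104)) = 46432/(-46 + 19448) = 46432/19402 = 46432*(1/19402) = 23216/9701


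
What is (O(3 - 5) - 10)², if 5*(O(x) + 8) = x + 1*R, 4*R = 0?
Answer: 8464/25 ≈ 338.56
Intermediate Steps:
R = 0 (R = (¼)*0 = 0)
O(x) = -8 + x/5 (O(x) = -8 + (x + 1*0)/5 = -8 + (x + 0)/5 = -8 + x/5)
(O(3 - 5) - 10)² = ((-8 + (3 - 5)/5) - 10)² = ((-8 + (⅕)*(-2)) - 10)² = ((-8 - ⅖) - 10)² = (-42/5 - 10)² = (-92/5)² = 8464/25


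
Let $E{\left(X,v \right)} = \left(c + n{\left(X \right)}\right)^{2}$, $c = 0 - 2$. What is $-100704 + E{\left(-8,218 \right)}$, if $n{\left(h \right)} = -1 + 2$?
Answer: $-100703$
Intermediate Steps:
$n{\left(h \right)} = 1$
$c = -2$
$E{\left(X,v \right)} = 1$ ($E{\left(X,v \right)} = \left(-2 + 1\right)^{2} = \left(-1\right)^{2} = 1$)
$-100704 + E{\left(-8,218 \right)} = -100704 + 1 = -100703$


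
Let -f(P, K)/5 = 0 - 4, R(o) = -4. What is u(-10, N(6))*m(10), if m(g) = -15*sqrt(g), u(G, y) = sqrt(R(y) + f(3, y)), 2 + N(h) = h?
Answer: -60*sqrt(10) ≈ -189.74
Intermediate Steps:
N(h) = -2 + h
f(P, K) = 20 (f(P, K) = -5*(0 - 4) = -5*(-4) = 20)
u(G, y) = 4 (u(G, y) = sqrt(-4 + 20) = sqrt(16) = 4)
u(-10, N(6))*m(10) = 4*(-15*sqrt(10)) = -60*sqrt(10)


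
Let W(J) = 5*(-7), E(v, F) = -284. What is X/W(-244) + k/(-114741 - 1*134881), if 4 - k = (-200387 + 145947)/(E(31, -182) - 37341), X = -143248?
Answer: 3843969107914/939202775 ≈ 4092.8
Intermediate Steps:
k = 19212/7525 (k = 4 - (-200387 + 145947)/(-284 - 37341) = 4 - (-54440)/(-37625) = 4 - (-54440)*(-1)/37625 = 4 - 1*10888/7525 = 4 - 10888/7525 = 19212/7525 ≈ 2.5531)
W(J) = -35
X/W(-244) + k/(-114741 - 1*134881) = -143248/(-35) + 19212/(7525*(-114741 - 1*134881)) = -143248*(-1/35) + 19212/(7525*(-114741 - 134881)) = 20464/5 + (19212/7525)/(-249622) = 20464/5 + (19212/7525)*(-1/249622) = 20464/5 - 9606/939202775 = 3843969107914/939202775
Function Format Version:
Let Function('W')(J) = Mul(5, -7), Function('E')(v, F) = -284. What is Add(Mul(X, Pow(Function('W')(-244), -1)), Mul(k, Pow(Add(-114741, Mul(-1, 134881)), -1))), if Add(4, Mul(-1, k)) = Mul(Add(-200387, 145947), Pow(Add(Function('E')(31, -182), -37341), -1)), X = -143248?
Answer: Rational(3843969107914, 939202775) ≈ 4092.8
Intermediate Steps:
k = Rational(19212, 7525) (k = Add(4, Mul(-1, Mul(Add(-200387, 145947), Pow(Add(-284, -37341), -1)))) = Add(4, Mul(-1, Mul(-54440, Pow(-37625, -1)))) = Add(4, Mul(-1, Mul(-54440, Rational(-1, 37625)))) = Add(4, Mul(-1, Rational(10888, 7525))) = Add(4, Rational(-10888, 7525)) = Rational(19212, 7525) ≈ 2.5531)
Function('W')(J) = -35
Add(Mul(X, Pow(Function('W')(-244), -1)), Mul(k, Pow(Add(-114741, Mul(-1, 134881)), -1))) = Add(Mul(-143248, Pow(-35, -1)), Mul(Rational(19212, 7525), Pow(Add(-114741, Mul(-1, 134881)), -1))) = Add(Mul(-143248, Rational(-1, 35)), Mul(Rational(19212, 7525), Pow(Add(-114741, -134881), -1))) = Add(Rational(20464, 5), Mul(Rational(19212, 7525), Pow(-249622, -1))) = Add(Rational(20464, 5), Mul(Rational(19212, 7525), Rational(-1, 249622))) = Add(Rational(20464, 5), Rational(-9606, 939202775)) = Rational(3843969107914, 939202775)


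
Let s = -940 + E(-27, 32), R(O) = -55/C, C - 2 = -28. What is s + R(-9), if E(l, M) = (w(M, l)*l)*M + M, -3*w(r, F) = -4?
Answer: -53505/26 ≈ -2057.9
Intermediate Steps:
C = -26 (C = 2 - 28 = -26)
R(O) = 55/26 (R(O) = -55/(-26) = -55*(-1/26) = 55/26)
w(r, F) = 4/3 (w(r, F) = -⅓*(-4) = 4/3)
E(l, M) = M + 4*M*l/3 (E(l, M) = (4*l/3)*M + M = 4*M*l/3 + M = M + 4*M*l/3)
s = -2060 (s = -940 + (⅓)*32*(3 + 4*(-27)) = -940 + (⅓)*32*(3 - 108) = -940 + (⅓)*32*(-105) = -940 - 1120 = -2060)
s + R(-9) = -2060 + 55/26 = -53505/26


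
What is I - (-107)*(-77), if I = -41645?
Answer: -49884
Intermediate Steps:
I - (-107)*(-77) = -41645 - (-107)*(-77) = -41645 - 1*8239 = -41645 - 8239 = -49884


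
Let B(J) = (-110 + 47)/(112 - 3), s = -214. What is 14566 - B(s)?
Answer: 1587757/109 ≈ 14567.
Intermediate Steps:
B(J) = -63/109
14566 - B(s) = 14566 - 1*(-63/109) = 14566 + 63/109 = 1587757/109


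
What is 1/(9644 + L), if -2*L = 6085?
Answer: 2/13203 ≈ 0.00015148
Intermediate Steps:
L = -6085/2 (L = -1/2*6085 = -6085/2 ≈ -3042.5)
1/(9644 + L) = 1/(9644 - 6085/2) = 1/(13203/2) = 2/13203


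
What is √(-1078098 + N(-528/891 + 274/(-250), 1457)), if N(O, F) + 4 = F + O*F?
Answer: I*√54629704770/225 ≈ 1038.8*I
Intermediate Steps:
N(O, F) = -4 + F + F*O (N(O, F) = -4 + (F + O*F) = -4 + (F + F*O) = -4 + F + F*O)
√(-1078098 + N(-528/891 + 274/(-250), 1457)) = √(-1078098 + (-4 + 1457 + 1457*(-528/891 + 274/(-250)))) = √(-1078098 + (-4 + 1457 + 1457*(-528*1/891 + 274*(-1/250)))) = √(-1078098 + (-4 + 1457 + 1457*(-16/27 - 137/125))) = √(-1078098 + (-4 + 1457 + 1457*(-5699/3375))) = √(-1078098 + (-4 + 1457 - 8303443/3375)) = √(-1078098 - 3399568/3375) = √(-3641980318/3375) = I*√54629704770/225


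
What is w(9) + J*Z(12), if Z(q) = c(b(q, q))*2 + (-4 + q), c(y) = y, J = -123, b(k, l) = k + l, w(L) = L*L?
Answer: -6807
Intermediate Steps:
w(L) = L**2
Z(q) = -4 + 5*q (Z(q) = (q + q)*2 + (-4 + q) = (2*q)*2 + (-4 + q) = 4*q + (-4 + q) = -4 + 5*q)
w(9) + J*Z(12) = 9**2 - 123*(-4 + 5*12) = 81 - 123*(-4 + 60) = 81 - 123*56 = 81 - 6888 = -6807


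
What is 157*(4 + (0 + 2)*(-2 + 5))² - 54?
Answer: 15646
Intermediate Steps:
157*(4 + (0 + 2)*(-2 + 5))² - 54 = 157*(4 + 2*3)² - 54 = 157*(4 + 6)² - 54 = 157*10² - 54 = 157*100 - 54 = 15700 - 54 = 15646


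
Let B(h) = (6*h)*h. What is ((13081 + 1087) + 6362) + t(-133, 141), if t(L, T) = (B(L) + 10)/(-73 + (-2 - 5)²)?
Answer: 48322/3 ≈ 16107.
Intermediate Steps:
B(h) = 6*h²
t(L, T) = -5/12 - L²/4 (t(L, T) = (6*L² + 10)/(-73 + (-2 - 5)²) = (10 + 6*L²)/(-73 + (-7)²) = (10 + 6*L²)/(-73 + 49) = (10 + 6*L²)/(-24) = (10 + 6*L²)*(-1/24) = -5/12 - L²/4)
((13081 + 1087) + 6362) + t(-133, 141) = ((13081 + 1087) + 6362) + (-5/12 - ¼*(-133)²) = (14168 + 6362) + (-5/12 - ¼*17689) = 20530 + (-5/12 - 17689/4) = 20530 - 13268/3 = 48322/3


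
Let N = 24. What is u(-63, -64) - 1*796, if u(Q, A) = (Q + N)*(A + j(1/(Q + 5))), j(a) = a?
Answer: 98639/58 ≈ 1700.7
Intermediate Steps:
u(Q, A) = (24 + Q)*(A + 1/(5 + Q)) (u(Q, A) = (Q + 24)*(A + 1/(Q + 5)) = (24 + Q)*(A + 1/(5 + Q)))
u(-63, -64) - 1*796 = (24 - 63 - 64*(5 - 63)*(24 - 63))/(5 - 63) - 1*796 = (24 - 63 - 64*(-58)*(-39))/(-58) - 796 = -(24 - 63 - 144768)/58 - 796 = -1/58*(-144807) - 796 = 144807/58 - 796 = 98639/58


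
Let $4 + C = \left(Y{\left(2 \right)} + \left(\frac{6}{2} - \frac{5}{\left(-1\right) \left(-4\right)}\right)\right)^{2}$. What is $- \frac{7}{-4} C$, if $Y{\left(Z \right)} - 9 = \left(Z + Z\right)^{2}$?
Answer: $\frac{79695}{64} \approx 1245.2$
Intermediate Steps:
$Y{\left(Z \right)} = 9 + 4 Z^{2}$ ($Y{\left(Z \right)} = 9 + \left(Z + Z\right)^{2} = 9 + \left(2 Z\right)^{2} = 9 + 4 Z^{2}$)
$C = \frac{11385}{16}$ ($C = -4 + \left(\left(9 + 4 \cdot 2^{2}\right) + \left(\frac{6}{2} - \frac{5}{\left(-1\right) \left(-4\right)}\right)\right)^{2} = -4 + \left(\left(9 + 4 \cdot 4\right) + \left(6 \cdot \frac{1}{2} - \frac{5}{4}\right)\right)^{2} = -4 + \left(\left(9 + 16\right) + \left(3 - \frac{5}{4}\right)\right)^{2} = -4 + \left(25 + \left(3 - \frac{5}{4}\right)\right)^{2} = -4 + \left(25 + \frac{7}{4}\right)^{2} = -4 + \left(\frac{107}{4}\right)^{2} = -4 + \frac{11449}{16} = \frac{11385}{16} \approx 711.56$)
$- \frac{7}{-4} C = - \frac{7}{-4} \cdot \frac{11385}{16} = \left(-7\right) \left(- \frac{1}{4}\right) \frac{11385}{16} = \frac{7}{4} \cdot \frac{11385}{16} = \frac{79695}{64}$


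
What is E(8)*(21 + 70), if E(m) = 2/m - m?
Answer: -2821/4 ≈ -705.25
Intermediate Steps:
E(m) = -m + 2/m
E(8)*(21 + 70) = (-1*8 + 2/8)*(21 + 70) = (-8 + 2*(⅛))*91 = (-8 + ¼)*91 = -31/4*91 = -2821/4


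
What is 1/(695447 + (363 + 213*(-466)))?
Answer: 1/596552 ≈ 1.6763e-6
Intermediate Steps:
1/(695447 + (363 + 213*(-466))) = 1/(695447 + (363 - 99258)) = 1/(695447 - 98895) = 1/596552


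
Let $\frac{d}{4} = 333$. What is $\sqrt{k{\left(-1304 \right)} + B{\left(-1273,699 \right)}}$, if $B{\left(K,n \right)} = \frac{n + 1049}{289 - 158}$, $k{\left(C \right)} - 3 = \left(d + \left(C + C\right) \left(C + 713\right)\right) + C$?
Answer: $\frac{\sqrt{26451490787}}{131} \approx 1241.5$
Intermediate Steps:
$d = 1332$ ($d = 4 \cdot 333 = 1332$)
$k{\left(C \right)} = 1335 + C + 2 C \left(713 + C\right)$ ($k{\left(C \right)} = 3 + \left(\left(1332 + \left(C + C\right) \left(C + 713\right)\right) + C\right) = 3 + \left(\left(1332 + 2 C \left(713 + C\right)\right) + C\right) = 3 + \left(1332 + C + 2 C \left(713 + C\right)\right) = 1335 + C + 2 C \left(713 + C\right)$)
$B{\left(K,n \right)} = \frac{1049}{131} + \frac{n}{131}$ ($B{\left(K,n \right)} = \frac{1049 + n}{131} = \left(1049 + n\right) \frac{1}{131} = \frac{1049}{131} + \frac{n}{131}$)
$\sqrt{k{\left(-1304 \right)} + B{\left(-1273,699 \right)}} = \sqrt{\left(1335 + 2 \left(-1304\right)^{2} + 1427 \left(-1304\right)\right) + \left(\frac{1049}{131} + \frac{1}{131} \cdot 699\right)} = \sqrt{\left(1335 + 2 \cdot 1700416 - 1860808\right) + \left(\frac{1049}{131} + \frac{699}{131}\right)} = \sqrt{\left(1335 + 3400832 - 1860808\right) + \frac{1748}{131}} = \sqrt{1541359 + \frac{1748}{131}} = \sqrt{\frac{201919777}{131}} = \frac{\sqrt{26451490787}}{131}$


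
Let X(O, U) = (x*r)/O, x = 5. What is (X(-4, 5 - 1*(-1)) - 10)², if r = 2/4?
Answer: 7225/64 ≈ 112.89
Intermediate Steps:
r = ½ (r = 2*(¼) = ½ ≈ 0.50000)
X(O, U) = 5/(2*O) (X(O, U) = (5*(½))/O = 5/(2*O))
(X(-4, 5 - 1*(-1)) - 10)² = ((5/2)/(-4) - 10)² = ((5/2)*(-¼) - 10)² = (-5/8 - 10)² = (-85/8)² = 7225/64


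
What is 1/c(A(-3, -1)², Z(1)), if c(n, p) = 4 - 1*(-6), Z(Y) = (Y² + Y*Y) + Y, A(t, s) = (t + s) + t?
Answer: ⅒ ≈ 0.10000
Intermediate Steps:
A(t, s) = s + 2*t (A(t, s) = (s + t) + t = s + 2*t)
Z(Y) = Y + 2*Y² (Z(Y) = (Y² + Y²) + Y = 2*Y² + Y = Y + 2*Y²)
c(n, p) = 10 (c(n, p) = 4 + 6 = 10)
1/c(A(-3, -1)², Z(1)) = 1/10 = ⅒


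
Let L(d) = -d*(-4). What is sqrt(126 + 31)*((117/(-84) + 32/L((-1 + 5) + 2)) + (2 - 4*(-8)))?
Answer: 2851*sqrt(157)/84 ≈ 425.27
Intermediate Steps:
L(d) = 4*d
sqrt(126 + 31)*((117/(-84) + 32/L((-1 + 5) + 2)) + (2 - 4*(-8))) = sqrt(126 + 31)*((117/(-84) + 32/((4*((-1 + 5) + 2)))) + (2 - 4*(-8))) = sqrt(157)*((117*(-1/84) + 32/((4*(4 + 2)))) + (2 + 32)) = sqrt(157)*((-39/28 + 32/((4*6))) + 34) = sqrt(157)*((-39/28 + 32/24) + 34) = sqrt(157)*((-39/28 + 32*(1/24)) + 34) = sqrt(157)*((-39/28 + 4/3) + 34) = sqrt(157)*(-5/84 + 34) = sqrt(157)*(2851/84) = 2851*sqrt(157)/84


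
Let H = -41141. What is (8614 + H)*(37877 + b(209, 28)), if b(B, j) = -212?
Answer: -1225129455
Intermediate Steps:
(8614 + H)*(37877 + b(209, 28)) = (8614 - 41141)*(37877 - 212) = -32527*37665 = -1225129455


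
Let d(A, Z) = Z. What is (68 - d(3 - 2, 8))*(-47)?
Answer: -2820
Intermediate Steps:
(68 - d(3 - 2, 8))*(-47) = (68 - 1*8)*(-47) = (68 - 8)*(-47) = 60*(-47) = -2820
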